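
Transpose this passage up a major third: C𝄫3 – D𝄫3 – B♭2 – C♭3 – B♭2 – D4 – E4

Ebb3 Fb3 D3 Eb3 D3 F#4 G#4

Cbb3 → Ebb3
Dbb3 → Fb3
Bb2 → D3
Cb3 → Eb3
Bb2 → D3
D4 → F#4
E4 → G#4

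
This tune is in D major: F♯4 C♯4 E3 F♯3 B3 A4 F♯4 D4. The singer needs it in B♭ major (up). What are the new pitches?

D major to B♭ major up is a minor sixth, so every note moves up by that interval.
F#4 gives D5
C#4 gives A4
E3 gives C4
F#3 gives D4
B3 gives G4
A4 gives F5
F#4 gives D5
D4 gives Bb4

D5 A4 C4 D4 G4 F5 D5 Bb4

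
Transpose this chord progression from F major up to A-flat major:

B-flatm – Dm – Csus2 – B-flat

F major up to A-flat major is a minor third; each chord root moves by that interval while the quality stays the same.
B-flatm: root B-flat up a minor third → Db, giving Dbm.
Dm: root D up a minor third → F, giving Fm.
Csus2: root C up a minor third → Eb, giving Ebsus2.
B-flat: root B-flat up a minor third → Db, giving Db.

Dbm Fm Ebsus2 Db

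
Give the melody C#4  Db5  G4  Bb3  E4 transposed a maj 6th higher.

C#4: a sixth up reaches A, and 9 semitones makes it A#4.
Db5: a sixth up reaches B, and 9 semitones makes it Bb5.
G4 up a major sixth is E5.
A major sixth up from Bb3 gives G4.
E4 up a major sixth is C#5.

A#4 Bb5 E5 G4 C#5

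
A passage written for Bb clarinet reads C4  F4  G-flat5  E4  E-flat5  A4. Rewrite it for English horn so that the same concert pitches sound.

F4 Bb4 Cb6 A4 Ab5 D5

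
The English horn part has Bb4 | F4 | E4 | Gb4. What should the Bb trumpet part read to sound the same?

F4 C4 B3 Db4

First find concert pitch: the English horn sounds a perfect fifth below written, so Bb4 F4 E4 Gb4 sounds Eb4 Bb3 A3 Cb4.
Then write for Bb trumpet: it sounds a major second below written, so the part must be a major second above concert.
Eb4 → F4
Bb3 → C4
A3 → B3
Cb4 → Db4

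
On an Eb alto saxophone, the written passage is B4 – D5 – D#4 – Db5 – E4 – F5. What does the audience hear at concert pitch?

D4 F4 F#3 Fb4 G3 Ab4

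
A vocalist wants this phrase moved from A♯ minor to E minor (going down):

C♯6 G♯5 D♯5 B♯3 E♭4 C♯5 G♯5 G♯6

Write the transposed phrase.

G5 D5 A4 F#3 Bbb3 G4 D5 D6

From A♯ down to E is an augmented fourth; apply that to each pitch.
C#6 → G5
G#5 → D5
D#5 → A4
B#3 → F#3
Eb4 → Bbb3
C#5 → G4
G#5 → D5
G#6 → D6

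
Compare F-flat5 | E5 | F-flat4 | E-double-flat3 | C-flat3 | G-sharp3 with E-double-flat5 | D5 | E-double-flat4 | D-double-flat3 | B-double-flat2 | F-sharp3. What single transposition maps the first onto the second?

down a major second

From Fb5 to Ebb5 is 2 letter names — a second of some quality.
Ebb5 to Fb5 is 2 semitones, which makes it a major second; the second version is lower, so the direction is down.
Checking another pair — G#3 → F#3 — gives the same interval.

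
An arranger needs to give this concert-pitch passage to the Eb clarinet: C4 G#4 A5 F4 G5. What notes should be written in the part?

The Eb clarinet sounds a minor third above written, so the written part must be a minor third below concert — transpose each note down.
C4 gives A3
G#4 gives E#4
A5 gives F#5
F4 gives D4
G5 gives E5

A3 E#4 F#5 D4 E5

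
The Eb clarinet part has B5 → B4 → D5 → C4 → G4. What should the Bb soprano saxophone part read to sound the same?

E6 E5 G5 F4 C5

First find concert pitch: the Eb clarinet sounds a minor third above written, so B5 B4 D5 C4 G4 sounds D6 D5 F5 Eb4 Bb4.
Then write for Bb soprano saxophone: it sounds a major second below written, so the part must be a major second above concert.
D6 → E6
D5 → E5
F5 → G5
Eb4 → F4
Bb4 → C5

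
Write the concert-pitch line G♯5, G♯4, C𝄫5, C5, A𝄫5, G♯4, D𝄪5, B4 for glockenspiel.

The glockenspiel sounds a perfect fifteenth above written, so the written part must be a perfect fifteenth below concert — transpose each note down.
G#5 to G#3
G#4 to G#2
Cbb5 to Cbb3
C5 to C3
Abb5 to Abb3
G#4 to G#2
D##5 to D##3
B4 to B2

G#3 G#2 Cbb3 C3 Abb3 G#2 D##3 B2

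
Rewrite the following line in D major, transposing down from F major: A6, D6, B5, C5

F#6 B5 G#5 A4

From F down to D is a minor third; apply that to each pitch.
A6 gives F#6
D6 gives B5
B5 gives G#5
C5 gives A4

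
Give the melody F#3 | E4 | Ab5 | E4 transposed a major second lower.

F#3 gives E3
E4 gives D4
Ab5 gives Gb5
E4 gives D4

E3 D4 Gb5 D4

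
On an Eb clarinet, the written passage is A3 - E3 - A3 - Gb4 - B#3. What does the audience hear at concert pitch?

The Eb clarinet sounds a minor third above written, so transpose each written note up a minor third.
A3 → C4
E3 → G3
A3 → C4
Gb4 → Bbb4
B#3 → D#4

C4 G3 C4 Bbb4 D#4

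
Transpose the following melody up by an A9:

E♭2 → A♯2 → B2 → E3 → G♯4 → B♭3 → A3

Eb2 -> F#3
A#2 -> B##3
B2 -> C##4
E3 -> F##4
G#4 -> A##5
Bb3 -> C#5
A3 -> B#4

F#3 B##3 C##4 F##4 A##5 C#5 B#4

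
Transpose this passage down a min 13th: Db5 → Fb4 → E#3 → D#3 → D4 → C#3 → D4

F3 Ab2 G##1 F##1 F#2 E#1 F#2

Db5 -> F3
Fb4 -> Ab2
E#3 -> G##1
D#3 -> F##1
D4 -> F#2
C#3 -> E#1
D4 -> F#2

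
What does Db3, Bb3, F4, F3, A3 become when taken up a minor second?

Ebb3 Cb4 Gb4 Gb3 Bb3

Db3: a second up reaches E, and 1 semitone makes it Ebb3.
A minor second up from Bb3 gives Cb4.
F4: a second up reaches G, and 1 semitone makes it Gb4.
F3: a second up reaches G, and 1 semitone makes it Gb3.
A3 up a minor second is Bb3.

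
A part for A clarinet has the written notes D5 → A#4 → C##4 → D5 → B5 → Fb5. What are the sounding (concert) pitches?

B4 F##4 A##3 B4 G#5 Db5

The A clarinet sounds a minor third below written, so transpose each written note down a minor third.
D5 becomes B4
A#4 becomes F##4
C##4 becomes A##3
D5 becomes B4
B5 becomes G#5
Fb5 becomes Db5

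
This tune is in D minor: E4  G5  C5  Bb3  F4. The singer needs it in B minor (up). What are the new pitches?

D minor to B minor up is a major sixth, so every note moves up by that interval.
E4 → C#5
G5 → E6
C5 → A5
Bb3 → G4
F4 → D5

C#5 E6 A5 G4 D5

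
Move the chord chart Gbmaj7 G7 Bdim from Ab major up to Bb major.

Abmaj7 A7 C#dim

Ab major up to Bb major is a major second; each chord root moves by that interval while the quality stays the same.
Gbmaj7: root Gb up a major second → Ab, giving Abmaj7.
G7: root G up a major second → A, giving A7.
Bdim: root B up a major second → C#, giving C#dim.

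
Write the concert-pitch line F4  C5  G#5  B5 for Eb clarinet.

D4 A4 E#5 G#5

Written C4 sounds as Eb4 on the Eb clarinet, so concert pitches are written a minor third down.
F4 → D4
C5 → A4
G#5 → E#5
B5 → G#5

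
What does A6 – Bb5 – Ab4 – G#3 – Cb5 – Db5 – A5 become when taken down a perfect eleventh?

E5 F4 Eb3 D#2 Gb3 Ab3 E4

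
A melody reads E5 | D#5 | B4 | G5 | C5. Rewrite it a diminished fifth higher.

E5: a fifth up reaches B, and 6 semitones makes it Bb5.
D#5: a fifth up reaches A, and 6 semitones makes it A5.
A diminished fifth up from B4 gives F5.
G5 up a diminished fifth is Db6.
C5 up a diminished fifth is Gb5.

Bb5 A5 F5 Db6 Gb5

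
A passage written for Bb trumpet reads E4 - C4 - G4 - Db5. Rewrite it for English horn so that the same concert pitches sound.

First find concert pitch: the Bb trumpet sounds a major second below written, so E4 C4 G4 Db5 sounds D4 Bb3 F4 Cb5.
Then write for English horn: it sounds a perfect fifth below written, so the part must be a perfect fifth above concert.
D4 → A4
Bb3 → F4
F4 → C5
Cb5 → Gb5

A4 F4 C5 Gb5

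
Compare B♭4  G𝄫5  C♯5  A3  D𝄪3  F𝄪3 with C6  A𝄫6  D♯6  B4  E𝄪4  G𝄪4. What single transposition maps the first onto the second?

up a major ninth

From Bb4 to C6 is 9 letter names — a ninth of some quality.
Bb4 to C6 is 14 semitones, which makes it a major ninth; the second version is higher, so the direction is up.
Checking another pair — F##3 → G##4 — gives the same interval.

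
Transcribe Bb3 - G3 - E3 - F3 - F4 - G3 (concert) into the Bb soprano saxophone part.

Written C4 sounds as Bb3 on the Bb soprano saxophone, so concert pitches are written a major second up.
Bb3 → C4
G3 → A3
E3 → F#3
F3 → G3
F4 → G4
G3 → A3

C4 A3 F#3 G3 G4 A3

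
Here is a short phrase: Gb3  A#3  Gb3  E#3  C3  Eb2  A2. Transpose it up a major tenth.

Bb4 C##5 Bb4 G##4 E4 G3 C#4

Gb3: a tenth up reaches B, and 16 semitones makes it Bb4.
A major tenth up from A#3 gives C##5.
Gb3 up a major tenth is Bb4.
A major tenth up from E#3 gives G##4.
C3: a tenth up reaches E, and 16 semitones makes it E4.
A major tenth up from Eb2 gives G3.
A major tenth up from A2 gives C#4.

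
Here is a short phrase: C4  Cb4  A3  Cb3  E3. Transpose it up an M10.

E5 Eb5 C#5 Eb4 G#4

C4: a tenth up reaches E, and 16 semitones makes it E5.
Cb4: a tenth up reaches E, and 16 semitones makes it Eb5.
A3 up a major tenth is C#5.
Cb3: a tenth up reaches E, and 16 semitones makes it Eb4.
E3: a tenth up reaches G, and 16 semitones makes it G#4.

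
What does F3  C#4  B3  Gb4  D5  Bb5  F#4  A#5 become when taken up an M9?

A major ninth up from F3 gives G4.
C#4: a ninth up reaches D, and 14 semitones makes it D#5.
A major ninth up from B3 gives C#5.
Gb4: a ninth up reaches A, and 14 semitones makes it Ab5.
D5: a ninth up reaches E, and 14 semitones makes it E6.
A major ninth up from Bb5 gives C7.
A major ninth up from F#4 gives G#5.
A#5: a ninth up reaches B, and 14 semitones makes it B#6.

G4 D#5 C#5 Ab5 E6 C7 G#5 B#6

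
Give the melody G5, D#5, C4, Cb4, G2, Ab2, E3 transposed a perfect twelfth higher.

G5 → D7
D#5 → A#6
C4 → G5
Cb4 → Gb5
G2 → D4
Ab2 → Eb4
E3 → B4

D7 A#6 G5 Gb5 D4 Eb4 B4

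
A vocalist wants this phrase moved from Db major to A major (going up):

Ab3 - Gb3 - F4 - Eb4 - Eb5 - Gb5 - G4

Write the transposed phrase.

E4 D4 C#5 B4 B5 D6 D#5

From Db up to A is an augmented fifth; apply that to each pitch.
Ab3 → E4
Gb3 → D4
F4 → C#5
Eb4 → B4
Eb5 → B5
Gb5 → D6
G4 → D#5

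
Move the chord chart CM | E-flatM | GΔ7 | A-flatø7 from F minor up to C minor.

GM BbM DΔ7 Ebø7

F minor up to C minor is a perfect fifth; each chord root moves by that interval while the quality stays the same.
CM: root C up a perfect fifth → G, giving GM.
E-flatM: root E-flat up a perfect fifth → Bb, giving BbM.
GΔ7: root G up a perfect fifth → D, giving DΔ7.
A-flatø7: root A-flat up a perfect fifth → Eb, giving Ebø7.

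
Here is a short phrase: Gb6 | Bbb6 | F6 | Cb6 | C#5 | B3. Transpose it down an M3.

Ebb6 Gbb6 Db6 Abb5 A4 G3

Gb6 down a major third is Ebb6.
Bbb6 down a major third is Gbb6.
F6 down a major third is Db6.
Cb6 down a major third is Abb5.
C#5 down a major third is A4.
B3: a third down reaches G, and 4 semitones makes it G3.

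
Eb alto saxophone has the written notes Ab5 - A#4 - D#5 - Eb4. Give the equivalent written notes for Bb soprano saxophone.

Db5 D#4 G#4 Ab3

First find concert pitch: the Eb alto saxophone sounds a major sixth below written, so Ab5 A#4 D#5 Eb4 sounds Cb5 C#4 F#4 Gb3.
Then write for Bb soprano saxophone: it sounds a major second below written, so the part must be a major second above concert.
Cb5 → Db5
C#4 → D#4
F#4 → G#4
Gb3 → Ab3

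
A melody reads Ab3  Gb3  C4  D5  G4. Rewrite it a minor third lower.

F3 Eb3 A3 B4 E4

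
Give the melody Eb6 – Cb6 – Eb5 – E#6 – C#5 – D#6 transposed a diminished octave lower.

Eb6: an octave down reaches E, and 11 semitones makes it E5.
Cb6: an octave down reaches C, and 11 semitones makes it C5.
Eb5 down a diminished octave is E4.
E#6 down a diminished octave is E##5.
A diminished octave down from C#5 gives C##4.
A diminished octave down from D#6 gives D##5.

E5 C5 E4 E##5 C##4 D##5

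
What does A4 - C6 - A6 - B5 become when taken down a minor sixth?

A4 → C#4
C6 → E5
A6 → C#6
B5 → D#5

C#4 E5 C#6 D#5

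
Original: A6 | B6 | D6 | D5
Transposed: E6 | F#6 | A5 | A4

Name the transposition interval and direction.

down a perfect fourth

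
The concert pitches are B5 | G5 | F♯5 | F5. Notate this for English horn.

Written C4 sounds as F3 on the English horn, so concert pitches are written a perfect fifth up.
B5 gives F#6
G5 gives D6
F#5 gives C#6
F5 gives C6

F#6 D6 C#6 C6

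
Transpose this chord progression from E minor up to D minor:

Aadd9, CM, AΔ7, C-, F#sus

Gadd9 BbM GΔ7 Bb- Esus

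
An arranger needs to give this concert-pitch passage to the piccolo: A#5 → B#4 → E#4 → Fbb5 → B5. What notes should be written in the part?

Written C4 sounds as C5 on the piccolo, so concert pitches are written a perfect octave down.
A#5 gives A#4
B#4 gives B#3
E#4 gives E#3
Fbb5 gives Fbb4
B5 gives B4

A#4 B#3 E#3 Fbb4 B4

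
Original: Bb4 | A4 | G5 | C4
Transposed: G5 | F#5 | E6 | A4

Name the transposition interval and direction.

up a major sixth

Take the first pair: Bb4 → G5. B to G spans 6 letter names, so the interval is some kind of sixth.
Bb4 to G5 is 9 semitones, which makes it a major sixth; the second version is higher, so the direction is up.
Checking another pair — C4 → A4 — gives the same interval.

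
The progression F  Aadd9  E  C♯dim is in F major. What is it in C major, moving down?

C Eadd9 B G#dim

F major down to C major is a perfect fourth; each chord root moves by that interval while the quality stays the same.
F: root F down a perfect fourth → C, giving C.
Aadd9: root A down a perfect fourth → E, giving Eadd9.
E: root E down a perfect fourth → B, giving B.
C♯dim: root C♯ down a perfect fourth → G#, giving G#dim.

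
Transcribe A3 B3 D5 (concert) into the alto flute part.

D4 E4 G5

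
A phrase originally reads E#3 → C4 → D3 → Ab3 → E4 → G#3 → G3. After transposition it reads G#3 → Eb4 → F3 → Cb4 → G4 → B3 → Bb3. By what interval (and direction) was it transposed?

up a minor third

From E#3 to G#3 is 3 letter names — a third of some quality.
E#3 to G#3 is 3 semitones, which makes it a minor third; the second version is higher, so the direction is up.
Checking another pair — G3 → Bb3 — gives the same interval.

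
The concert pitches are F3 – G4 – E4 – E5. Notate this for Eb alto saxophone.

The Eb alto saxophone sounds a major sixth below written, so the written part must be a major sixth above concert — transpose each note up.
F3 becomes D4
G4 becomes E5
E4 becomes C#5
E5 becomes C#6

D4 E5 C#5 C#6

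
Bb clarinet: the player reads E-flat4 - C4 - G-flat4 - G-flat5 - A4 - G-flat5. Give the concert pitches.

The Bb clarinet sounds a major second below written, so transpose each written note down a major second.
Eb4 to Db4
C4 to Bb3
Gb4 to Fb4
Gb5 to Fb5
A4 to G4
Gb5 to Fb5

Db4 Bb3 Fb4 Fb5 G4 Fb5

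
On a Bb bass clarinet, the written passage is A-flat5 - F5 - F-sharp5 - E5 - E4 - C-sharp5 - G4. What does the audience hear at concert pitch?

Gb4 Eb4 E4 D4 D3 B3 F3

Written C4 on the Bb bass clarinet sounds as Bb2, a major ninth lower; apply that shift to every note.
Ab5 to Gb4
F5 to Eb4
F#5 to E4
E5 to D4
E4 to D3
C#5 to B3
G4 to F3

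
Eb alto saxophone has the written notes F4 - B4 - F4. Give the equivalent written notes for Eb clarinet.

First find concert pitch: the Eb alto saxophone sounds a major sixth below written, so F4 B4 F4 sounds Ab3 D4 Ab3.
Then write for Eb clarinet: it sounds a minor third above written, so the part must be a minor third below concert.
Ab3 → F3
D4 → B3
Ab3 → F3

F3 B3 F3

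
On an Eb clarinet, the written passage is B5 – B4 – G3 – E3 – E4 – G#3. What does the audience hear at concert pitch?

D6 D5 Bb3 G3 G4 B3

Written C4 on the Eb clarinet sounds as Eb4, a minor third higher; apply that shift to every note.
B5 gives D6
B4 gives D5
G3 gives Bb3
E3 gives G3
E4 gives G4
G#3 gives B3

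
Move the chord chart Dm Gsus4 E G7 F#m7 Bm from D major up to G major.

Gm Csus4 A C7 Bm7 Em

D major up to G major is a perfect fourth; each chord root moves by that interval while the quality stays the same.
Dm: root D up a perfect fourth → G, giving Gm.
Gsus4: root G up a perfect fourth → C, giving Csus4.
E: root E up a perfect fourth → A, giving A.
G7: root G up a perfect fourth → C, giving C7.
F#m7: root F# up a perfect fourth → B, giving Bm7.
Bm: root B up a perfect fourth → E, giving Em.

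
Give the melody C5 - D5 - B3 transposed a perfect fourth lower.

C5 gives G4
D5 gives A4
B3 gives F#3

G4 A4 F#3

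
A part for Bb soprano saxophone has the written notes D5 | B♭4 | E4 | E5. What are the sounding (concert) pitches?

C5 Ab4 D4 D5

The Bb soprano saxophone sounds a major second below written, so transpose each written note down a major second.
D5 to C5
Bb4 to Ab4
E4 to D4
E5 to D5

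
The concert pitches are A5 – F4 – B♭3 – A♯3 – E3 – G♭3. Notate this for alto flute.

Written C4 sounds as G3 on the alto flute, so concert pitches are written a perfect fourth up.
A5 becomes D6
F4 becomes Bb4
Bb3 becomes Eb4
A#3 becomes D#4
E3 becomes A3
Gb3 becomes Cb4

D6 Bb4 Eb4 D#4 A3 Cb4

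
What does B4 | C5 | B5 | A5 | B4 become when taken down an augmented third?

An augmented third down from B4 gives Gb4.
C5 down an augmented third is Abb4.
An augmented third down from B5 gives Gb5.
A5: a third down reaches F, and 5 semitones makes it Fb5.
B4: a third down reaches G, and 5 semitones makes it Gb4.

Gb4 Abb4 Gb5 Fb5 Gb4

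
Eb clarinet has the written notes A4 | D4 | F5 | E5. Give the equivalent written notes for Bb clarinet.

D5 G4 Bb5 A5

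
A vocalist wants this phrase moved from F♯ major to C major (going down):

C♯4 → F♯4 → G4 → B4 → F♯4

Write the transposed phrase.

F♯ major to C major down is an augmented fourth, so every note moves down by that interval.
C#4 to G3
F#4 to C4
G4 to Db4
B4 to F4
F#4 to C4

G3 C4 Db4 F4 C4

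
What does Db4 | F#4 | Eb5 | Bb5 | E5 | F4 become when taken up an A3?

F#4 A##4 G#5 D#6 G##5 A#4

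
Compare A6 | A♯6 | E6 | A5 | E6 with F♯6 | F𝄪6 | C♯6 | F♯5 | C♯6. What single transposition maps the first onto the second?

down a minor third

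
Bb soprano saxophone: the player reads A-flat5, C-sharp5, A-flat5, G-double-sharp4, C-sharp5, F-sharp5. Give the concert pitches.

The Bb soprano saxophone sounds a major second below written, so transpose each written note down a major second.
Ab5 gives Gb5
C#5 gives B4
Ab5 gives Gb5
G##4 gives F##4
C#5 gives B4
F#5 gives E5

Gb5 B4 Gb5 F##4 B4 E5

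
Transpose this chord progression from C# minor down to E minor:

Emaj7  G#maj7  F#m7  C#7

C# minor down to E minor is a major sixth; each chord root moves by that interval while the quality stays the same.
Emaj7: root E down a major sixth → G, giving Gmaj7.
G#maj7: root G# down a major sixth → B, giving Bmaj7.
F#m7: root F# down a major sixth → A, giving Am7.
C#7: root C# down a major sixth → E, giving E7.

Gmaj7 Bmaj7 Am7 E7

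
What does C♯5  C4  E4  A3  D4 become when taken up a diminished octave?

C#5 becomes C6
C4 becomes Cb5
E4 becomes Eb5
A3 becomes Ab4
D4 becomes Db5

C6 Cb5 Eb5 Ab4 Db5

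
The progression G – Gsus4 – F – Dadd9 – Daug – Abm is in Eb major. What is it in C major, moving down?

E Esus4 D Badd9 Baug Fm

Eb major down to C major is a minor third; each chord root moves by that interval while the quality stays the same.
G: root G down a minor third → E, giving E.
Gsus4: root G down a minor third → E, giving Esus4.
F: root F down a minor third → D, giving D.
Dadd9: root D down a minor third → B, giving Badd9.
Daug: root D down a minor third → B, giving Baug.
Abm: root Ab down a minor third → F, giving Fm.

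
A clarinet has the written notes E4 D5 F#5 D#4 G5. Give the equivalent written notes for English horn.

G#4 F#5 A#5 F##4 B5

First find concert pitch: the A clarinet sounds a minor third below written, so E4 D5 F#5 D#4 G5 sounds C#4 B4 D#5 B#3 E5.
Then write for English horn: it sounds a perfect fifth below written, so the part must be a perfect fifth above concert.
C#4 → G#4
B4 → F#5
D#5 → A#5
B#3 → F##4
E5 → B5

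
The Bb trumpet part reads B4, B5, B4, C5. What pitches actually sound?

Written C4 on the Bb trumpet sounds as Bb3, a major second lower; apply that shift to every note.
B4 gives A4
B5 gives A5
B4 gives A4
C5 gives Bb4

A4 A5 A4 Bb4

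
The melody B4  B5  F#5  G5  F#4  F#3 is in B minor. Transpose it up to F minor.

F5 F6 C6 Db6 C5 C4

B minor to F minor up is a diminished fifth, so every note moves up by that interval.
B4 gives F5
B5 gives F6
F#5 gives C6
G5 gives Db6
F#4 gives C5
F#3 gives C4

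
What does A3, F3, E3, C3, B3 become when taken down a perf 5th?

D3 Bb2 A2 F2 E3

A3 → D3
F3 → Bb2
E3 → A2
C3 → F2
B3 → E3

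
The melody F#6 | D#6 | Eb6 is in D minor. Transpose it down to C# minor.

E#6 C##6 D6

From D down to C# is a minor second; apply that to each pitch.
F#6 -> E#6
D#6 -> C##6
Eb6 -> D6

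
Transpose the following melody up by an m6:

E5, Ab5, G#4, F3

C6 Fb6 E5 Db4

E5 to C6
Ab5 to Fb6
G#4 to E5
F3 to Db4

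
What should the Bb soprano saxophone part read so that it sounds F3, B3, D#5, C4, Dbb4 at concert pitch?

The Bb soprano saxophone sounds a major second below written, so the written part must be a major second above concert — transpose each note up.
F3 becomes G3
B3 becomes C#4
D#5 becomes E#5
C4 becomes D4
Dbb4 becomes Ebb4

G3 C#4 E#5 D4 Ebb4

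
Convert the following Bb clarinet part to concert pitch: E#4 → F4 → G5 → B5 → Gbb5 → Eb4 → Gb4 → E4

D#4 Eb4 F5 A5 Fbb5 Db4 Fb4 D4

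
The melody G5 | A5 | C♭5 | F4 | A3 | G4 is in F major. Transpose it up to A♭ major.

Bb5 C6 Ebb5 Ab4 C4 Bb4

From F up to A♭ is a minor third; apply that to each pitch.
G5 -> Bb5
A5 -> C6
Cb5 -> Ebb5
F4 -> Ab4
A3 -> C4
G4 -> Bb4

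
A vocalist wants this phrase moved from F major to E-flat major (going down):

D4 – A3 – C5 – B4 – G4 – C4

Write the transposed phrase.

C4 G3 Bb4 A4 F4 Bb3

From F down to E-flat is a major second; apply that to each pitch.
D4 to C4
A3 to G3
C5 to Bb4
B4 to A4
G4 to F4
C4 to Bb3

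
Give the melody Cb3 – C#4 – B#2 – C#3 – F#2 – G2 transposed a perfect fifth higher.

Gb3 G#4 F##3 G#3 C#3 D3

Cb3 -> Gb3
C#4 -> G#4
B#2 -> F##3
C#3 -> G#3
F#2 -> C#3
G2 -> D3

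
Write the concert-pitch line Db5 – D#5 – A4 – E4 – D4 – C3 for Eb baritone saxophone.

The Eb baritone saxophone sounds a major thirteenth below written, so the written part must be a major thirteenth above concert — transpose each note up.
Db5 → Bb6
D#5 → B#6
A4 → F#6
E4 → C#6
D4 → B5
C3 → A4

Bb6 B#6 F#6 C#6 B5 A4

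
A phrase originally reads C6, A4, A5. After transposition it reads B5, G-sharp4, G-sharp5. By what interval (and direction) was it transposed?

down a minor second

From C6 to B5 is 2 letter names — a second of some quality.
B5 to C6 is 1 semitone, which makes it a minor second; the second version is lower, so the direction is down.
Checking another pair — A5 → G#5 — gives the same interval.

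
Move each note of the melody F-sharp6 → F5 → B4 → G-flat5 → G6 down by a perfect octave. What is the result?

F#5 F4 B3 Gb4 G5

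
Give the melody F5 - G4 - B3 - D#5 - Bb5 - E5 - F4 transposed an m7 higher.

F5 -> Eb6
G4 -> F5
B3 -> A4
D#5 -> C#6
Bb5 -> Ab6
E5 -> D6
F4 -> Eb5

Eb6 F5 A4 C#6 Ab6 D6 Eb5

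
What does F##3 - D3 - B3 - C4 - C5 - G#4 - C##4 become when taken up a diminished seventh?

F##3 to E4
D3 to Cb4
B3 to Ab4
C4 to Bbb4
C5 to Bbb5
G#4 to F5
C##4 to B4

E4 Cb4 Ab4 Bbb4 Bbb5 F5 B4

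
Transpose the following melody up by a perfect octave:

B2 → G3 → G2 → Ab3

B3 G4 G3 Ab4

A perfect octave up from B2 gives B3.
G3 up a perfect octave is G4.
A perfect octave up from G2 gives G3.
A perfect octave up from Ab3 gives Ab4.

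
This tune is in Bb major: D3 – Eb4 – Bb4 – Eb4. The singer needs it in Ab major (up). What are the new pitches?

C4 Db5 Ab5 Db5

Bb major to Ab major up is a minor seventh, so every note moves up by that interval.
D3 gives C4
Eb4 gives Db5
Bb4 gives Ab5
Eb4 gives Db5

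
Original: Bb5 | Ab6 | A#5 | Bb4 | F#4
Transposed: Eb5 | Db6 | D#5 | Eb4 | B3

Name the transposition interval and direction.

From Bb5 to Eb5 is 5 letter names — a fifth of some quality.
Eb5 to Bb5 is 7 semitones, which makes it a perfect fifth; the second version is lower, so the direction is down.
Checking another pair — F#4 → B3 — gives the same interval.

down a perfect fifth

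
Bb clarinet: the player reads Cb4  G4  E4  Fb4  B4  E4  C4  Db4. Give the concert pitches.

Written C4 on the Bb clarinet sounds as Bb3, a major second lower; apply that shift to every note.
Cb4 -> Bbb3
G4 -> F4
E4 -> D4
Fb4 -> Ebb4
B4 -> A4
E4 -> D4
C4 -> Bb3
Db4 -> Cb4

Bbb3 F4 D4 Ebb4 A4 D4 Bb3 Cb4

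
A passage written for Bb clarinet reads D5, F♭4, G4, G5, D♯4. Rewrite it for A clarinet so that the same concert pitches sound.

Eb5 Gbb4 Ab4 Ab5 E4

First find concert pitch: the Bb clarinet sounds a major second below written, so D5 F♭4 G4 G5 D♯4 sounds C5 Ebb4 F4 F5 C#4.
Then write for A clarinet: it sounds a minor third below written, so the part must be a minor third above concert.
C5 → Eb5
Ebb4 → Gbb4
F4 → Ab4
F5 → Ab5
C#4 → E4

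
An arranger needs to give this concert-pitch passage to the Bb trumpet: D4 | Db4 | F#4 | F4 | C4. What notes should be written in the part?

E4 Eb4 G#4 G4 D4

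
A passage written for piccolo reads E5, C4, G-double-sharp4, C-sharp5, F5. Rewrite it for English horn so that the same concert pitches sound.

First find concert pitch: the piccolo sounds a perfect octave above written, so E5 C4 G-double-sharp4 C-sharp5 F5 sounds E6 C5 G##5 C#6 F6.
Then write for English horn: it sounds a perfect fifth below written, so the part must be a perfect fifth above concert.
E6 → B6
C5 → G5
G##5 → D##6
C#6 → G#6
F6 → C7

B6 G5 D##6 G#6 C7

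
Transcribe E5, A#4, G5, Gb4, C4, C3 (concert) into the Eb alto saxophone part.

C#6 F##5 E6 Eb5 A4 A3

The Eb alto saxophone sounds a major sixth below written, so the written part must be a major sixth above concert — transpose each note up.
E5 to C#6
A#4 to F##5
G5 to E6
Gb4 to Eb5
C4 to A4
C3 to A3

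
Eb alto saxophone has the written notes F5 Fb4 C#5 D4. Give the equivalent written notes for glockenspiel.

Ab2 Abb1 E2 F1

First find concert pitch: the Eb alto saxophone sounds a major sixth below written, so F5 Fb4 C#5 D4 sounds Ab4 Abb3 E4 F3.
Then write for glockenspiel: it sounds a perfect fifteenth above written, so the part must be a perfect fifteenth below concert.
Ab4 → Ab2
Abb3 → Abb1
E4 → E2
F3 → F1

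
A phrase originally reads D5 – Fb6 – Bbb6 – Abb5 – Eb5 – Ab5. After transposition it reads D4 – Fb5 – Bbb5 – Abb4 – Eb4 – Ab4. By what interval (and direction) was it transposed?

down a perfect octave

From D5 to D4 is 8 letter names — an octave of some quality.
D4 to D5 is 12 semitones, which makes it a perfect octave; the second version is lower, so the direction is down.
Checking another pair — Ab5 → Ab4 — gives the same interval.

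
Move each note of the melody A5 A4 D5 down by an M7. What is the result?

Bb4 Bb3 Eb4

A5 -> Bb4
A4 -> Bb3
D5 -> Eb4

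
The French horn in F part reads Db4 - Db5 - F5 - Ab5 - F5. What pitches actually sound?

Gb3 Gb4 Bb4 Db5 Bb4

Written C4 on the French horn in F sounds as F3, a perfect fifth lower; apply that shift to every note.
Db4 -> Gb3
Db5 -> Gb4
F5 -> Bb4
Ab5 -> Db5
F5 -> Bb4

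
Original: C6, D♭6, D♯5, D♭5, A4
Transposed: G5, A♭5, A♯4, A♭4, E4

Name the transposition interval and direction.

From C6 to G5 is 4 letter names — a fourth of some quality.
G5 to C6 is 5 semitones, which makes it a perfect fourth; the second version is lower, so the direction is down.
Checking another pair — A4 → E4 — gives the same interval.

down a perfect fourth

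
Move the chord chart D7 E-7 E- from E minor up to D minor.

E minor up to D minor is a minor seventh; each chord root moves by that interval while the quality stays the same.
D7: root D up a minor seventh → C, giving C7.
E-7: root E up a minor seventh → D, giving D-7.
E-: root E up a minor seventh → D, giving D-.

C7 D-7 D-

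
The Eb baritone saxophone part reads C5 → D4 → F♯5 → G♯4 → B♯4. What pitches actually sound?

Eb3 F2 A3 B2 D#3

Written C4 on the Eb baritone saxophone sounds as Eb2, a major thirteenth lower; apply that shift to every note.
C5 becomes Eb3
D4 becomes F2
F#5 becomes A3
G#4 becomes B2
B#4 becomes D#3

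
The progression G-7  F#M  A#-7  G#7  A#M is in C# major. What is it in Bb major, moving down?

C# major down to Bb major is an augmented second; each chord root moves by that interval while the quality stays the same.
G-7: root G down an augmented second → Fb, giving Fb-7.
F#M: root F# down an augmented second → Eb, giving EbM.
A#-7: root A# down an augmented second → G, giving G-7.
G#7: root G# down an augmented second → F, giving F7.
A#M: root A# down an augmented second → G, giving GM.

Fb-7 EbM G-7 F7 GM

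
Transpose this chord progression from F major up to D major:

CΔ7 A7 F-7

AΔ7 F#7 D-7

F major up to D major is a major sixth; each chord root moves by that interval while the quality stays the same.
CΔ7: root C up a major sixth → A, giving AΔ7.
A7: root A up a major sixth → F#, giving F#7.
F-7: root F up a major sixth → D, giving D-7.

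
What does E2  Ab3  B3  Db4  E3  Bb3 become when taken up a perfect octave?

E2 up a perfect octave is E3.
Ab3 up a perfect octave is Ab4.
A perfect octave up from B3 gives B4.
Db4: an octave up reaches D, and 12 semitones makes it Db5.
E3: an octave up reaches E, and 12 semitones makes it E4.
Bb3 up a perfect octave is Bb4.

E3 Ab4 B4 Db5 E4 Bb4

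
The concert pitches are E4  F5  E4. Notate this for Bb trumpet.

F#4 G5 F#4

Written C4 sounds as Bb3 on the Bb trumpet, so concert pitches are written a major second up.
E4 to F#4
F5 to G5
E4 to F#4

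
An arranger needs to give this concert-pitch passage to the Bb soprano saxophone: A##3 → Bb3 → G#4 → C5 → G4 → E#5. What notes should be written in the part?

The Bb soprano saxophone sounds a major second below written, so the written part must be a major second above concert — transpose each note up.
A##3 to B##3
Bb3 to C4
G#4 to A#4
C5 to D5
G4 to A4
E#5 to F##5

B##3 C4 A#4 D5 A4 F##5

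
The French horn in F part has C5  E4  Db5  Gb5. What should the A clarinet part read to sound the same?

First find concert pitch: the French horn in F sounds a perfect fifth below written, so C5 E4 Db5 Gb5 sounds F4 A3 Gb4 Cb5.
Then write for A clarinet: it sounds a minor third below written, so the part must be a minor third above concert.
F4 → Ab4
A3 → C4
Gb4 → Bbb4
Cb5 → Ebb5

Ab4 C4 Bbb4 Ebb5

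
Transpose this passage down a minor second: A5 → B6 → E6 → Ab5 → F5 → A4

A5 -> G#5
B6 -> A#6
E6 -> D#6
Ab5 -> G5
F5 -> E5
A4 -> G#4

G#5 A#6 D#6 G5 E5 G#4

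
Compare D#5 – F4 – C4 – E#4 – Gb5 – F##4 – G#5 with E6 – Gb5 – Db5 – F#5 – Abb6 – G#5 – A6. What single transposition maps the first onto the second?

From D#5 to E6 is 9 letter names — a ninth of some quality.
D#5 to E6 is 13 semitones, which makes it a minor ninth; the second version is higher, so the direction is up.
Checking another pair — G#5 → A6 — gives the same interval.

up a minor ninth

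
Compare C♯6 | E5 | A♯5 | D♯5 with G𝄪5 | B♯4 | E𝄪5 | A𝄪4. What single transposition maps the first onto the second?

down a diminished fourth

From C#6 to G##5 is 4 letter names — a fourth of some quality.
G##5 to C#6 is 4 semitones, which makes it a diminished fourth; the second version is lower, so the direction is down.
Checking another pair — D#5 → A##4 — gives the same interval.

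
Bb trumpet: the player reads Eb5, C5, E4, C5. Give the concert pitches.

Db5 Bb4 D4 Bb4

The Bb trumpet sounds a major second below written, so transpose each written note down a major second.
Eb5 -> Db5
C5 -> Bb4
E4 -> D4
C5 -> Bb4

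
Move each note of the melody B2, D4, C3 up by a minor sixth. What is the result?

G3 Bb4 Ab3

B2 -> G3
D4 -> Bb4
C3 -> Ab3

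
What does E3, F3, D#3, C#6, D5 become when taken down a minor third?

C#3 D3 B#2 A#5 B4

E3 becomes C#3
F3 becomes D3
D#3 becomes B#2
C#6 becomes A#5
D5 becomes B4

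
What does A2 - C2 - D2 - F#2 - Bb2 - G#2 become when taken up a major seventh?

G#3 B2 C#3 E#3 A3 F##3

A2 → G#3
C2 → B2
D2 → C#3
F#2 → E#3
Bb2 → A3
G#2 → F##3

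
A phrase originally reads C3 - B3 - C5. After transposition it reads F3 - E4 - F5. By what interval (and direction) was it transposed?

up a perfect fourth

From C3 to F3 is 4 letter names — a fourth of some quality.
C3 to F3 is 5 semitones, which makes it a perfect fourth; the second version is higher, so the direction is up.
Checking another pair — C5 → F5 — gives the same interval.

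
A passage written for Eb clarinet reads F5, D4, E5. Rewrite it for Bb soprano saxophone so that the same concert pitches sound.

Bb5 G4 A5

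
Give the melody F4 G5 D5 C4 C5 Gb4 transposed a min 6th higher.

Db5 Eb6 Bb5 Ab4 Ab5 Ebb5

F4 up a minor sixth is Db5.
G5 up a minor sixth is Eb6.
D5: a sixth up reaches B, and 8 semitones makes it Bb5.
C4 up a minor sixth is Ab4.
C5 up a minor sixth is Ab5.
Gb4 up a minor sixth is Ebb5.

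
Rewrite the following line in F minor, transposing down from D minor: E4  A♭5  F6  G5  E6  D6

G3 Cb5 Ab5 Bb4 G5 F5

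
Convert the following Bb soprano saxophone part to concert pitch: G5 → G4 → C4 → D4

Written C4 on the Bb soprano saxophone sounds as Bb3, a major second lower; apply that shift to every note.
G5 -> F5
G4 -> F4
C4 -> Bb3
D4 -> C4

F5 F4 Bb3 C4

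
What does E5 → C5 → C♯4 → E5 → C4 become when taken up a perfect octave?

A perfect octave up from E5 gives E6.
C5: an octave up reaches C, and 12 semitones makes it C6.
C#4: an octave up reaches C, and 12 semitones makes it C#5.
A perfect octave up from E5 gives E6.
A perfect octave up from C4 gives C5.

E6 C6 C#5 E6 C5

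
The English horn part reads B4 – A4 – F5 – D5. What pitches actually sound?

E4 D4 Bb4 G4

Written C4 on the English horn sounds as F3, a perfect fifth lower; apply that shift to every note.
B4 gives E4
A4 gives D4
F5 gives Bb4
D5 gives G4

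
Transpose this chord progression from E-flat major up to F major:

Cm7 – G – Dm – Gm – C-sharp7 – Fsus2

E-flat major up to F major is a major second; each chord root moves by that interval while the quality stays the same.
Cm7: root C up a major second → D, giving Dm7.
G: root G up a major second → A, giving A.
Dm: root D up a major second → E, giving Em.
Gm: root G up a major second → A, giving Am.
C-sharp7: root C-sharp up a major second → D#, giving D#7.
Fsus2: root F up a major second → G, giving Gsus2.

Dm7 A Em Am D#7 Gsus2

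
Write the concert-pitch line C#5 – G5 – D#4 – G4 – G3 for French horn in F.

Written C4 sounds as F3 on the French horn in F, so concert pitches are written a perfect fifth up.
C#5 becomes G#5
G5 becomes D6
D#4 becomes A#4
G4 becomes D5
G3 becomes D4

G#5 D6 A#4 D5 D4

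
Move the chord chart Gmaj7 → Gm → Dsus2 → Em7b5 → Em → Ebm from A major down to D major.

A major down to D major is a perfect fifth; each chord root moves by that interval while the quality stays the same.
Gmaj7: root G down a perfect fifth → C, giving Cmaj7.
Gm: root G down a perfect fifth → C, giving Cm.
Dsus2: root D down a perfect fifth → G, giving Gsus2.
Em7b5: root E down a perfect fifth → A, giving Am7b5.
Em: root E down a perfect fifth → A, giving Am.
Ebm: root Eb down a perfect fifth → Ab, giving Abm.

Cmaj7 Cm Gsus2 Am7b5 Am Abm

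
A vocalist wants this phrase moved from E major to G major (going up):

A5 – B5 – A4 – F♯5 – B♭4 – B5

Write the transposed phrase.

C6 D6 C5 A5 Db5 D6

From E up to G is a minor third; apply that to each pitch.
A5 becomes C6
B5 becomes D6
A4 becomes C5
F#5 becomes A5
Bb4 becomes Db5
B5 becomes D6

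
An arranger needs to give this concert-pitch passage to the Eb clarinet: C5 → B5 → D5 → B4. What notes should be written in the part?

A4 G#5 B4 G#4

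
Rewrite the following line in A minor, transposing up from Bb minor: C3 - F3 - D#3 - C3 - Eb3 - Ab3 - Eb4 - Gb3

B3 E4 C##4 B3 D4 G4 D5 F4

From Bb up to A is a major seventh; apply that to each pitch.
C3 → B3
F3 → E4
D#3 → C##4
C3 → B3
Eb3 → D4
Ab3 → G4
Eb4 → D5
Gb3 → F4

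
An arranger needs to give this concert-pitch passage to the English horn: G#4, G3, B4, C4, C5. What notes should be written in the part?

D#5 D4 F#5 G4 G5

Written C4 sounds as F3 on the English horn, so concert pitches are written a perfect fifth up.
G#4 -> D#5
G3 -> D4
B4 -> F#5
C4 -> G4
C5 -> G5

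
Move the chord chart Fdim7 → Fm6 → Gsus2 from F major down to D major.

Ddim7 Dm6 Esus2

F major down to D major is a minor third; each chord root moves by that interval while the quality stays the same.
Fdim7: root F down a minor third → D, giving Ddim7.
Fm6: root F down a minor third → D, giving Dm6.
Gsus2: root G down a minor third → E, giving Esus2.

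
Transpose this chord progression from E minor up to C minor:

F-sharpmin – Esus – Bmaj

Dmin Csus Gmaj

E minor up to C minor is a minor sixth; each chord root moves by that interval while the quality stays the same.
F-sharpmin: root F-sharp up a minor sixth → D, giving Dmin.
Esus: root E up a minor sixth → C, giving Csus.
Bmaj: root B up a minor sixth → G, giving Gmaj.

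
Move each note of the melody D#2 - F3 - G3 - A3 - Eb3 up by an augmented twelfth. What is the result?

D#2 -> A##3
F3 -> C#5
G3 -> D#5
A3 -> E#5
Eb3 -> B4

A##3 C#5 D#5 E#5 B4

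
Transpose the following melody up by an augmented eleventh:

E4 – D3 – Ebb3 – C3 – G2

A#5 G#4 Ab4 F#4 C#4

E4 up an augmented eleventh is A#5.
D3 up an augmented eleventh is G#4.
An augmented eleventh up from Ebb3 gives Ab4.
An augmented eleventh up from C3 gives F#4.
G2 up an augmented eleventh is C#4.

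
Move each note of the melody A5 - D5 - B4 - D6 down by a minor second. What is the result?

A5: a second down reaches G, and 1 semitone makes it G#5.
D5: a second down reaches C, and 1 semitone makes it C#5.
B4: a second down reaches A, and 1 semitone makes it A#4.
D6 down a minor second is C#6.

G#5 C#5 A#4 C#6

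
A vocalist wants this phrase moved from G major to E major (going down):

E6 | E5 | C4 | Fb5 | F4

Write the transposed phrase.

G major to E major down is a minor third, so every note moves down by that interval.
E6 → C#6
E5 → C#5
C4 → A3
Fb5 → Db5
F4 → D4

C#6 C#5 A3 Db5 D4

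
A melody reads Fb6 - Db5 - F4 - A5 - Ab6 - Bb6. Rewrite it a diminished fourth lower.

C6 A4 C#4 E#5 E6 F#6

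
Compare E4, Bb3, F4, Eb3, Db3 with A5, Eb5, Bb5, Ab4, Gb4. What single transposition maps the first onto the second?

From E4 to A5 is 11 letter names — an eleventh of some quality.
E4 to A5 is 17 semitones, which makes it a perfect eleventh; the second version is higher, so the direction is up.
Checking another pair — Db3 → Gb4 — gives the same interval.

up a perfect eleventh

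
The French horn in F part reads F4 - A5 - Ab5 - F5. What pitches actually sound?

Bb3 D5 Db5 Bb4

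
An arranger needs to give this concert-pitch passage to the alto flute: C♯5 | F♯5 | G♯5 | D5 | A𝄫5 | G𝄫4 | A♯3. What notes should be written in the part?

F#5 B5 C#6 G5 Dbb6 Cbb5 D#4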